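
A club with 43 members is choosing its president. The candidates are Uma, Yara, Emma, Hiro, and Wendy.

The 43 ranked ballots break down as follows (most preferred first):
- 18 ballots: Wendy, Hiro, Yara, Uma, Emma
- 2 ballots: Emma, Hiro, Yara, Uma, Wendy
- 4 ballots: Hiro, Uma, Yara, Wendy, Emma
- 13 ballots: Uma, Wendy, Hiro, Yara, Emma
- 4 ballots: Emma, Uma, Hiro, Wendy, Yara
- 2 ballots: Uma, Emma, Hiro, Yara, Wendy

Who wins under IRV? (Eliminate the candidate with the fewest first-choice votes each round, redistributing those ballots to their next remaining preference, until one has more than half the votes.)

Uma

Round 1: Uma 15, Yara 0, Emma 6, Hiro 4, Wendy 18. Yara eliminated.
Round 2: Uma 15, Emma 6, Hiro 4, Wendy 18. Hiro eliminated.
Round 3: Uma 19, Emma 6, Wendy 18. Emma eliminated.
Round 4: Uma 25, Wendy 18. Uma has a majority (≥22).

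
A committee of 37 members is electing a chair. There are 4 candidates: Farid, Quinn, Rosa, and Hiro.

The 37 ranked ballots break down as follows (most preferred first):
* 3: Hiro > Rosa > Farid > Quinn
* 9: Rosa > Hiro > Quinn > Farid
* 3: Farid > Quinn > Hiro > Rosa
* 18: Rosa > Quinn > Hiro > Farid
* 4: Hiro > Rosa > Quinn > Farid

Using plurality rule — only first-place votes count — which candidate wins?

Rosa

First-place votes: Farid 3, Quinn 0, Rosa 27, Hiro 7.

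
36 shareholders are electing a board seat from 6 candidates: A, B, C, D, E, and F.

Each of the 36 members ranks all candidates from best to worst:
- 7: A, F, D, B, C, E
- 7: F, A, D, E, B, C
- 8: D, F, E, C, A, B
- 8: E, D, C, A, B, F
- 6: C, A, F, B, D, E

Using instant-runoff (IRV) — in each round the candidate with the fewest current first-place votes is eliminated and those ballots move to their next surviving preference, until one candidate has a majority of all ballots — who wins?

Round 1: A 7, B 0, C 6, D 8, E 8, F 7. B eliminated.
Round 2: A 7, C 6, D 8, E 8, F 7. C eliminated.
Round 3: A 13, D 8, E 8, F 7. F eliminated.
Round 4: A 20, D 8, E 8. A has a majority (≥19).

A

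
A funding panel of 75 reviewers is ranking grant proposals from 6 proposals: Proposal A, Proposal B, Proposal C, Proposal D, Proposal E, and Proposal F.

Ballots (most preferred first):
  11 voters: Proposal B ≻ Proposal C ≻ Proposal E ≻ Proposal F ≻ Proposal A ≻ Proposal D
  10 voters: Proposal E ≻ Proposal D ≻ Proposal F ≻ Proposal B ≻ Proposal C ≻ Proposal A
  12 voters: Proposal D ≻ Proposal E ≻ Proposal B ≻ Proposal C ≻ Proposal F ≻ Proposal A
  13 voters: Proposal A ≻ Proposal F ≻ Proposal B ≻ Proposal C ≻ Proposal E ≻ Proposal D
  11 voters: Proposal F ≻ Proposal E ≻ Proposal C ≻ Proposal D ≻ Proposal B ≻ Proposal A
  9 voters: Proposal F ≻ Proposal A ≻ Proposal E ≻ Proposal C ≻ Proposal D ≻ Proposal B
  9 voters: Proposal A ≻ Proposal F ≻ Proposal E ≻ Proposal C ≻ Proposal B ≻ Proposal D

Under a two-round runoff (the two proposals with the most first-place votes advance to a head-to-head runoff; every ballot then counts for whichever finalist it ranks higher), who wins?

Round 1 first-place votes: Proposal A 22, Proposal B 11, Proposal C 0, Proposal D 12, Proposal E 10, Proposal F 20. Proposal A and Proposal F advance.
Runoff: Proposal A is ranked above Proposal F on 22 ballots, Proposal F above Proposal A on 53.

Proposal F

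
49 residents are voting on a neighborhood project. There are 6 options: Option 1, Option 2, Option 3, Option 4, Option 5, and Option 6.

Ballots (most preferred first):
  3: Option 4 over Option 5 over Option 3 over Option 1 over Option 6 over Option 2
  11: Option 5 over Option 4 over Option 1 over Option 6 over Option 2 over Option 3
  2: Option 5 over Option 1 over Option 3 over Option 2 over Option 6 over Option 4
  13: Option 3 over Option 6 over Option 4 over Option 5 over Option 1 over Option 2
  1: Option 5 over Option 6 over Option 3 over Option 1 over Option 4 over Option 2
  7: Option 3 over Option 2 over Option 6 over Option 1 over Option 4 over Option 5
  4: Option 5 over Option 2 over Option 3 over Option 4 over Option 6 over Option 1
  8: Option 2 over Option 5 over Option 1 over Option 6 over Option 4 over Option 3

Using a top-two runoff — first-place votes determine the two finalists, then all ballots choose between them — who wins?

Round 1 first-place votes: Option 1 0, Option 2 8, Option 3 20, Option 4 3, Option 5 18, Option 6 0. Option 3 and Option 5 advance.
Runoff: Option 3 is ranked above Option 5 on 20 ballots, Option 5 above Option 3 on 29.

Option 5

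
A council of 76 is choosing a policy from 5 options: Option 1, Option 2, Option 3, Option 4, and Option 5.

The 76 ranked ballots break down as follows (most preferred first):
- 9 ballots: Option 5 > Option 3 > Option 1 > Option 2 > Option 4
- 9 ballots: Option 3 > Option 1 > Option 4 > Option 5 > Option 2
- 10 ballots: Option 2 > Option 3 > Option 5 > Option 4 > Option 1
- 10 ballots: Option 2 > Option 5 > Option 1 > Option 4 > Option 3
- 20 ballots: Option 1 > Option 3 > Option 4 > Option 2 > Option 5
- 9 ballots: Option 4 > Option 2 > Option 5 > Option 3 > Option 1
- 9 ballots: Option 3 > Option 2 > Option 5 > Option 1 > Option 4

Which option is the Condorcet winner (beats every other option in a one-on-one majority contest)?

Option 3 vs Option 1: 46–30
Option 3 vs Option 2: 47–29
Option 3 vs Option 4: 57–19
Option 3 vs Option 5: 48–28
Option 3 beats every other option.

Option 3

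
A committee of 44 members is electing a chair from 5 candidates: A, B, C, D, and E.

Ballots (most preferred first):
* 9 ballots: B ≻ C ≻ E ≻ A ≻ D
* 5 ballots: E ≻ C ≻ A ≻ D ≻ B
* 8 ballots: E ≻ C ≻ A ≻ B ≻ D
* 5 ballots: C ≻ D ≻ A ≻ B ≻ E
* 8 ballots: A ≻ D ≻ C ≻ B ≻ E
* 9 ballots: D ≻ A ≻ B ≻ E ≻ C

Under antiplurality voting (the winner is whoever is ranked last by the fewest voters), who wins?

A

Last-place votes: A 0, B 5, C 9, D 17, E 13.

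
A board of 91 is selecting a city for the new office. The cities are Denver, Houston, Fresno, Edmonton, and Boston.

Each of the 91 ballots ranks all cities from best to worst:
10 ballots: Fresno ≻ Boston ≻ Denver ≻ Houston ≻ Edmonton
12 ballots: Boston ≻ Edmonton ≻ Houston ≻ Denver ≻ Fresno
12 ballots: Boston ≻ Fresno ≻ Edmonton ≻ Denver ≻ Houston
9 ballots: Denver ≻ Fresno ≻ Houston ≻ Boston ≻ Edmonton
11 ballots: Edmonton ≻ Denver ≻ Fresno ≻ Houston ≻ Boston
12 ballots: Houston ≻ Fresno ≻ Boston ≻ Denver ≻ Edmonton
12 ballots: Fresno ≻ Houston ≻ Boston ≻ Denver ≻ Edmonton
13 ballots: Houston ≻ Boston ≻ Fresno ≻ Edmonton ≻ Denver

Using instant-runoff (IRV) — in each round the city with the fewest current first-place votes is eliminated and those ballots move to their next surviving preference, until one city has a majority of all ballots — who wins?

Round 1: Denver 9, Houston 25, Fresno 22, Edmonton 11, Boston 24. Denver eliminated.
Round 2: Houston 25, Fresno 31, Edmonton 11, Boston 24. Edmonton eliminated.
Round 3: Houston 25, Fresno 42, Boston 24. Boston eliminated.
Round 4: Houston 37, Fresno 54. Fresno has a majority (≥46).

Fresno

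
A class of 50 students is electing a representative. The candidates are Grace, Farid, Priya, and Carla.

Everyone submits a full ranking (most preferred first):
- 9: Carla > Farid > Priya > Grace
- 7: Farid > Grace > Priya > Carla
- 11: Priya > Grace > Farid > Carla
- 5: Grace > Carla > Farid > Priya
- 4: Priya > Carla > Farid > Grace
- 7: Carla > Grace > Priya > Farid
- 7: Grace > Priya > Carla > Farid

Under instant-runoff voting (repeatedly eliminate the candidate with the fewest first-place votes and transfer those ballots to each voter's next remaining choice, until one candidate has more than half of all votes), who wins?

Grace

Round 1: Grace 12, Farid 7, Priya 15, Carla 16. Farid eliminated.
Round 2: Grace 19, Priya 15, Carla 16. Priya eliminated.
Round 3: Grace 30, Carla 20. Grace has a majority (≥26).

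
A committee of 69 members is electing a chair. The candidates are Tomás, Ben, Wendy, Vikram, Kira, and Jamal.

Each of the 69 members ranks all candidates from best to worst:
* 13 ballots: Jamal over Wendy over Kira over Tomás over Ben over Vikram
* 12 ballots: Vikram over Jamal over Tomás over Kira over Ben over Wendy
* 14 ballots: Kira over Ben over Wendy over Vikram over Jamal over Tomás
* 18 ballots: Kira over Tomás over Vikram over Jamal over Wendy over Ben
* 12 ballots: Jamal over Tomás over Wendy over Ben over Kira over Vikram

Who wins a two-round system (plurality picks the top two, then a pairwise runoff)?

Round 1 first-place votes: Tomás 0, Ben 0, Wendy 0, Vikram 12, Kira 32, Jamal 25. Kira and Jamal advance.
Runoff: Kira is ranked above Jamal on 32 ballots, Jamal above Kira on 37.

Jamal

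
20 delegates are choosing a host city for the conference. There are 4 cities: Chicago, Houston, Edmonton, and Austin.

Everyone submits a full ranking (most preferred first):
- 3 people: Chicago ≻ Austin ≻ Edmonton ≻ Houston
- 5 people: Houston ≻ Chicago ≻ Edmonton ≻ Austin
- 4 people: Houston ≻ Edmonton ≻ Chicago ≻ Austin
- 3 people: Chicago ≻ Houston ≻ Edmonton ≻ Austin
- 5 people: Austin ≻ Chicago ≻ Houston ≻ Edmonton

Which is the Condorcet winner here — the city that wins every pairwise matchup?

Chicago

Chicago vs Houston: 11–9
Chicago vs Edmonton: 16–4
Chicago vs Austin: 15–5
Chicago beats every other city.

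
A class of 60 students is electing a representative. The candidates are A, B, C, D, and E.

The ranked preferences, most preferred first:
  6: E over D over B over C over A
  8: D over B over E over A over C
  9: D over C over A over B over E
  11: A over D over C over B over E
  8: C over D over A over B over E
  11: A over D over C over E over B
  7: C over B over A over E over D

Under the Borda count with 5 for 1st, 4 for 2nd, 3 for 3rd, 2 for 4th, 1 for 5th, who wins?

A: 6×1 + 8×2 + 9×3 + 11×5 + 8×3 + 11×5 + 7×3 = 204
B: 6×3 + 8×4 + 9×2 + 11×2 + 8×2 + 11×1 + 7×4 = 145
C: 6×2 + 8×1 + 9×4 + 11×3 + 8×5 + 11×3 + 7×5 = 197
D: 6×4 + 8×5 + 9×5 + 11×4 + 8×4 + 11×4 + 7×1 = 236
E: 6×5 + 8×3 + 9×1 + 11×1 + 8×1 + 11×2 + 7×2 = 118

D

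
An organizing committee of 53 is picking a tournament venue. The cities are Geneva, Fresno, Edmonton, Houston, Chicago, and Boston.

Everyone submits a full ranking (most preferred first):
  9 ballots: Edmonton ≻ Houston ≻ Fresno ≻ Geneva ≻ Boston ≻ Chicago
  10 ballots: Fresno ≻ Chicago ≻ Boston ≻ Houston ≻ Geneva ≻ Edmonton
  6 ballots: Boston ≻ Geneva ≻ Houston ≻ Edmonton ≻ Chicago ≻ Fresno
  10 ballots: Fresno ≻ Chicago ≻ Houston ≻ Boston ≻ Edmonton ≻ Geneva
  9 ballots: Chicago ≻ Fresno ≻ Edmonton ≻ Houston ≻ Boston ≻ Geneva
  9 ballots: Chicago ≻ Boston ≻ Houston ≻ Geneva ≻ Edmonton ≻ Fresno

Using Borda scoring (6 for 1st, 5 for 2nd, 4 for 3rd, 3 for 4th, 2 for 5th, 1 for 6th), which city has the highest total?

Chicago

Geneva: 9×3 + 10×2 + 6×5 + 10×1 + 9×1 + 9×3 = 123
Fresno: 9×4 + 10×6 + 6×1 + 10×6 + 9×5 + 9×1 = 216
Edmonton: 9×6 + 10×1 + 6×3 + 10×2 + 9×4 + 9×2 = 156
Houston: 9×5 + 10×3 + 6×4 + 10×4 + 9×3 + 9×4 = 202
Chicago: 9×1 + 10×5 + 6×2 + 10×5 + 9×6 + 9×6 = 229
Boston: 9×2 + 10×4 + 6×6 + 10×3 + 9×2 + 9×5 = 187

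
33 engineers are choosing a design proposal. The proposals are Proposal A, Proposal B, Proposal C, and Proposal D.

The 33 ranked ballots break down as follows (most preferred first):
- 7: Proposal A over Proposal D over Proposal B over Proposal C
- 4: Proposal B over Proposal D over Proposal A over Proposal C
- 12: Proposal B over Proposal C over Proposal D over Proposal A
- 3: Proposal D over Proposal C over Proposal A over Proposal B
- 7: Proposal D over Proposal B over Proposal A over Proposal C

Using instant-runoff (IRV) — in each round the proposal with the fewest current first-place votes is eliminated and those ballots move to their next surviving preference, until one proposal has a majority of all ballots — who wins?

Proposal D

Round 1: Proposal A 7, Proposal B 16, Proposal C 0, Proposal D 10. Proposal C eliminated.
Round 2: Proposal A 7, Proposal B 16, Proposal D 10. Proposal A eliminated.
Round 3: Proposal B 16, Proposal D 17. Proposal D has a majority (≥17).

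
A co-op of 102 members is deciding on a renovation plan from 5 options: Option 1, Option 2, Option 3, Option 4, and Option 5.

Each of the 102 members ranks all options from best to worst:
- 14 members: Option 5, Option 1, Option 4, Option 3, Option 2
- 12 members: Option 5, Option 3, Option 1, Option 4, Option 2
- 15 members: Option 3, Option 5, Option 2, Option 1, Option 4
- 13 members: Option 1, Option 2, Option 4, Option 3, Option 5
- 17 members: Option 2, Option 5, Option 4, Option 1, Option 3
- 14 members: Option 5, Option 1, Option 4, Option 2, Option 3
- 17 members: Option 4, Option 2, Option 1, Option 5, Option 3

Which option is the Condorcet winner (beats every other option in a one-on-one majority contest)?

Option 5

Option 5 vs Option 1: 72–30
Option 5 vs Option 2: 55–47
Option 5 vs Option 3: 74–28
Option 5 vs Option 4: 72–30
Option 5 beats every other option.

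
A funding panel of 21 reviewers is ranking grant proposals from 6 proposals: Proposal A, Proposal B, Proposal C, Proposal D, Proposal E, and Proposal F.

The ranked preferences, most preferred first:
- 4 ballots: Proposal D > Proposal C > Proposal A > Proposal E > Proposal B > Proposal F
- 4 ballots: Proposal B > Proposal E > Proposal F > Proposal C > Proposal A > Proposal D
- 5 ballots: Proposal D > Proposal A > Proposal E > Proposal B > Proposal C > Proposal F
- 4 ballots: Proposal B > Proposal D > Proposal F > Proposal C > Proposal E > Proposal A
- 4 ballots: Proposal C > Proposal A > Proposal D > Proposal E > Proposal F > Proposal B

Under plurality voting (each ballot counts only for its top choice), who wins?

First-place votes: Proposal A 0, Proposal B 8, Proposal C 4, Proposal D 9, Proposal E 0, Proposal F 0.

Proposal D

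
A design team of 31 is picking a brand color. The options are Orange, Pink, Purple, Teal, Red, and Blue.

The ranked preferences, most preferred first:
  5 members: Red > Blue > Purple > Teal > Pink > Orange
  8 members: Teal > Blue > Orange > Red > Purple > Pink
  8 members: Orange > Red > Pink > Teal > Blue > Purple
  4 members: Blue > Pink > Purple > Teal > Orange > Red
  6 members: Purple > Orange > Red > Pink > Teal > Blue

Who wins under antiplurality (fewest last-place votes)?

Last-place votes: Orange 5, Pink 8, Purple 8, Teal 0, Red 4, Blue 6.

Teal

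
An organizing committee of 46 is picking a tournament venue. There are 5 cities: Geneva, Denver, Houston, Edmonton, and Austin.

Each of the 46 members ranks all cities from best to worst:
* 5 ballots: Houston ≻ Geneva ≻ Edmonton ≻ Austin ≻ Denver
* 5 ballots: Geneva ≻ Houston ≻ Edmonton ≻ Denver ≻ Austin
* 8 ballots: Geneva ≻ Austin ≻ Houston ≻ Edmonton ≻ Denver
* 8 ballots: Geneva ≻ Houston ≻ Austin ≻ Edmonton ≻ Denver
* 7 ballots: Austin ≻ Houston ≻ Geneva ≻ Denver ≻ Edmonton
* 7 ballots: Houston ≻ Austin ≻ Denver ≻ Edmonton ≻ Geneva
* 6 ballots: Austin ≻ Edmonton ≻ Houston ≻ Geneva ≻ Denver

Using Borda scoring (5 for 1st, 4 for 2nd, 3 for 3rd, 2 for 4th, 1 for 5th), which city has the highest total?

Houston

Geneva: 5×4 + 5×5 + 8×5 + 8×5 + 7×3 + 7×1 + 6×2 = 165
Denver: 5×1 + 5×2 + 8×1 + 8×1 + 7×2 + 7×3 + 6×1 = 72
Houston: 5×5 + 5×4 + 8×3 + 8×4 + 7×4 + 7×5 + 6×3 = 182
Edmonton: 5×3 + 5×3 + 8×2 + 8×2 + 7×1 + 7×2 + 6×4 = 107
Austin: 5×2 + 5×1 + 8×4 + 8×3 + 7×5 + 7×4 + 6×5 = 164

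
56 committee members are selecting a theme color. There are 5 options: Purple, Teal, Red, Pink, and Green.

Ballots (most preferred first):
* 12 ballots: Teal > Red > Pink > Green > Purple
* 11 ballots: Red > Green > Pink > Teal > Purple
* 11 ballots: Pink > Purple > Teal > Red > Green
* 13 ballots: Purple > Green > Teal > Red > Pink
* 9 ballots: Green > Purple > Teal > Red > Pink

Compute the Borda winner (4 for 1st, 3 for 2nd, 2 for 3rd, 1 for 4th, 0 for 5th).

Purple: 12×0 + 11×0 + 11×3 + 13×4 + 9×3 = 112
Teal: 12×4 + 11×1 + 11×2 + 13×2 + 9×2 = 125
Red: 12×3 + 11×4 + 11×1 + 13×1 + 9×1 = 113
Pink: 12×2 + 11×2 + 11×4 + 13×0 + 9×0 = 90
Green: 12×1 + 11×3 + 11×0 + 13×3 + 9×4 = 120

Teal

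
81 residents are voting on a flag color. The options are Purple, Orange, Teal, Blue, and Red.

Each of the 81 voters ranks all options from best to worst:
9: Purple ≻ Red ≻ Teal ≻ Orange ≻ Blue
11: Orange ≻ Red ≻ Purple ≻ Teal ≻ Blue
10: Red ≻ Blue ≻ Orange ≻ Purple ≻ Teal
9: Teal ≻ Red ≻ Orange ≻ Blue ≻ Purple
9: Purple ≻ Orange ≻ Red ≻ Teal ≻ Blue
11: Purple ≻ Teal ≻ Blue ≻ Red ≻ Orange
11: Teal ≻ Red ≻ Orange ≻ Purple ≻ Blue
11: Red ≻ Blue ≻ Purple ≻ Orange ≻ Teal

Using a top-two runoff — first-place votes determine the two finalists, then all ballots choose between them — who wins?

Round 1 first-place votes: Purple 29, Orange 11, Teal 20, Blue 0, Red 21. Purple and Red advance.
Runoff: Purple is ranked above Red on 29 ballots, Red above Purple on 52.

Red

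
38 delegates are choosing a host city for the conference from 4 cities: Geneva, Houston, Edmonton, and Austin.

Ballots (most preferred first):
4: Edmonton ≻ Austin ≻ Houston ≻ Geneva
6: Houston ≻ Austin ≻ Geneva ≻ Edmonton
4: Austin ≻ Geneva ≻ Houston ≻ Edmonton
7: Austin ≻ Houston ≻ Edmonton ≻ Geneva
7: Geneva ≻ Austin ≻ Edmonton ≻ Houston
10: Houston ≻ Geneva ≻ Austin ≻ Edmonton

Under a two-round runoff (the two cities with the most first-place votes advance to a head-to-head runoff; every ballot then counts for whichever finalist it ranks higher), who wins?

Austin

Round 1 first-place votes: Geneva 7, Houston 16, Edmonton 4, Austin 11. Houston and Austin advance.
Runoff: Houston is ranked above Austin on 16 ballots, Austin above Houston on 22.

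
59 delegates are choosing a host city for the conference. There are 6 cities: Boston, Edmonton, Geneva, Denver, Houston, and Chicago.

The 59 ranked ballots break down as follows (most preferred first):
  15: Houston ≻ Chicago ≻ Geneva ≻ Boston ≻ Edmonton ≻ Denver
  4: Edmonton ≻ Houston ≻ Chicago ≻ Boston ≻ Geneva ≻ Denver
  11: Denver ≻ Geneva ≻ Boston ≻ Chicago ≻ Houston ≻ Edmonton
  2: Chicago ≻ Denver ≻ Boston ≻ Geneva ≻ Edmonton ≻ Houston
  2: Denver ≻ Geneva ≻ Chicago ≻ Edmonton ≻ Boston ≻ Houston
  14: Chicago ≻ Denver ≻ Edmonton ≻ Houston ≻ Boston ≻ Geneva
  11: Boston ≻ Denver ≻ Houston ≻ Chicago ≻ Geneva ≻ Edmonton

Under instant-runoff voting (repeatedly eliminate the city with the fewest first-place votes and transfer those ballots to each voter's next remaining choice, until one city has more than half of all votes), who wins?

Denver

Round 1: Boston 11, Edmonton 4, Geneva 0, Denver 13, Houston 15, Chicago 16. Geneva eliminated.
Round 2: Boston 11, Edmonton 4, Denver 13, Houston 15, Chicago 16. Edmonton eliminated.
Round 3: Boston 11, Denver 13, Houston 19, Chicago 16. Boston eliminated.
Round 4: Denver 24, Houston 19, Chicago 16. Chicago eliminated.
Round 5: Denver 40, Houston 19. Denver has a majority (≥30).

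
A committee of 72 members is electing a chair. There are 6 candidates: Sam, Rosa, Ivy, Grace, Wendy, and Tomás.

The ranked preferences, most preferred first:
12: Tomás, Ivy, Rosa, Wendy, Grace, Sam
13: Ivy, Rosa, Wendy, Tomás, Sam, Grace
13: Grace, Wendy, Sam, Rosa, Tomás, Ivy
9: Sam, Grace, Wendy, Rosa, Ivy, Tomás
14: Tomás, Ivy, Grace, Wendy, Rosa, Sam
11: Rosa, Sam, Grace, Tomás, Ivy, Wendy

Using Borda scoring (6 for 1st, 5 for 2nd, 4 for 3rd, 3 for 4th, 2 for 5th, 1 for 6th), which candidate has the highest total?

Sam: 12×1 + 13×2 + 13×4 + 9×6 + 14×1 + 11×5 = 213
Rosa: 12×4 + 13×5 + 13×3 + 9×3 + 14×2 + 11×6 = 273
Ivy: 12×5 + 13×6 + 13×1 + 9×2 + 14×5 + 11×2 = 261
Grace: 12×2 + 13×1 + 13×6 + 9×5 + 14×4 + 11×4 = 260
Wendy: 12×3 + 13×4 + 13×5 + 9×4 + 14×3 + 11×1 = 242
Tomás: 12×6 + 13×3 + 13×2 + 9×1 + 14×6 + 11×3 = 263

Rosa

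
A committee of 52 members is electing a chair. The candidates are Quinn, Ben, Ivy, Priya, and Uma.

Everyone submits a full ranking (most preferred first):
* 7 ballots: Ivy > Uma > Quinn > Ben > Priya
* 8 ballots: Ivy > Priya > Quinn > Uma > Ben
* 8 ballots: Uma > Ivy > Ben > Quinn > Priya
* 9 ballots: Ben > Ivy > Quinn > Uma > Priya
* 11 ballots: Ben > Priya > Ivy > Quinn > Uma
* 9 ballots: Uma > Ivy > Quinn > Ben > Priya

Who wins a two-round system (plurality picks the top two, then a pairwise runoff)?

Round 1 first-place votes: Quinn 0, Ben 20, Ivy 15, Priya 0, Uma 17. Ben and Uma advance.
Runoff: Ben is ranked above Uma on 20 ballots, Uma above Ben on 32.

Uma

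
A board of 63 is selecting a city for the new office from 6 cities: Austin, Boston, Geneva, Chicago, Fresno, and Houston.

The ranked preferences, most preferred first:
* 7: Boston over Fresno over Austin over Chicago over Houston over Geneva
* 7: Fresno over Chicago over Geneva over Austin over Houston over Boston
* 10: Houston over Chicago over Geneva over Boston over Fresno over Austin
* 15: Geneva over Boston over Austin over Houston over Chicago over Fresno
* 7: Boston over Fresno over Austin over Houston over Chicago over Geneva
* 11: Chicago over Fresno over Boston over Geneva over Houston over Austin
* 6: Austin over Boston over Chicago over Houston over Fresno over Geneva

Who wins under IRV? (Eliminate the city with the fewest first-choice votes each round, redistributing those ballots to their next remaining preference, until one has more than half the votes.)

Round 1: Austin 6, Boston 14, Geneva 15, Chicago 11, Fresno 7, Houston 10. Austin eliminated.
Round 2: Boston 20, Geneva 15, Chicago 11, Fresno 7, Houston 10. Fresno eliminated.
Round 3: Boston 20, Geneva 15, Chicago 18, Houston 10. Houston eliminated.
Round 4: Boston 20, Geneva 15, Chicago 28. Geneva eliminated.
Round 5: Boston 35, Chicago 28. Boston has a majority (≥32).

Boston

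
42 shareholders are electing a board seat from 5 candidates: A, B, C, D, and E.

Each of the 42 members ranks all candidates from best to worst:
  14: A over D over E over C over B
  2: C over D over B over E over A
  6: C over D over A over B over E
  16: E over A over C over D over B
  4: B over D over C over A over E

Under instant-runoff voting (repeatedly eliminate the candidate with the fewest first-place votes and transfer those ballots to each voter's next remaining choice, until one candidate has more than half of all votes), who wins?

A

Round 1: A 14, B 4, C 8, D 0, E 16. D eliminated.
Round 2: A 14, B 4, C 8, E 16. B eliminated.
Round 3: A 14, C 12, E 16. C eliminated.
Round 4: A 24, E 18. A has a majority (≥22).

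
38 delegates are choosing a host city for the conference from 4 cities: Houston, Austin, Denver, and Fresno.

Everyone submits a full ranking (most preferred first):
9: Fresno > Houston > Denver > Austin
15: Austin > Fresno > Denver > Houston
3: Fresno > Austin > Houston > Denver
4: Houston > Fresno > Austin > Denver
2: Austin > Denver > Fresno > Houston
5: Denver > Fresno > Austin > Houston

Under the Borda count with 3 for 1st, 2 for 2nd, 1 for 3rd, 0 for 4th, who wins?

Fresno

Houston: 9×2 + 15×0 + 3×1 + 4×3 + 2×0 + 5×0 = 33
Austin: 9×0 + 15×3 + 3×2 + 4×1 + 2×3 + 5×1 = 66
Denver: 9×1 + 15×1 + 3×0 + 4×0 + 2×2 + 5×3 = 43
Fresno: 9×3 + 15×2 + 3×3 + 4×2 + 2×1 + 5×2 = 86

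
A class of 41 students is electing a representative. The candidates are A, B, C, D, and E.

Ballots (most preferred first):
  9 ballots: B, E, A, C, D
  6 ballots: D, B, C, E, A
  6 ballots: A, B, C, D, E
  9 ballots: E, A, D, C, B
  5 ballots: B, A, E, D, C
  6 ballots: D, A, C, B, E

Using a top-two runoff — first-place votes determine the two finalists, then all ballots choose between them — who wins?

D

Round 1 first-place votes: A 6, B 14, C 0, D 12, E 9. B and D advance.
Runoff: B is ranked above D on 20 ballots, D above B on 21.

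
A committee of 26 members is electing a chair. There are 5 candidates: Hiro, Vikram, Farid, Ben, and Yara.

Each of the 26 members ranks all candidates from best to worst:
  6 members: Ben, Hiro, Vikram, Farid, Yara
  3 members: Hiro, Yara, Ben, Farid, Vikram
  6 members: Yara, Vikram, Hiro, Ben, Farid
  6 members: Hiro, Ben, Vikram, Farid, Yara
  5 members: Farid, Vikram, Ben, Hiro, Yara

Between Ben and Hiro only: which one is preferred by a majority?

Hiro

Ben is ranked above Hiro on 11 ballots; Hiro above Ben on 15.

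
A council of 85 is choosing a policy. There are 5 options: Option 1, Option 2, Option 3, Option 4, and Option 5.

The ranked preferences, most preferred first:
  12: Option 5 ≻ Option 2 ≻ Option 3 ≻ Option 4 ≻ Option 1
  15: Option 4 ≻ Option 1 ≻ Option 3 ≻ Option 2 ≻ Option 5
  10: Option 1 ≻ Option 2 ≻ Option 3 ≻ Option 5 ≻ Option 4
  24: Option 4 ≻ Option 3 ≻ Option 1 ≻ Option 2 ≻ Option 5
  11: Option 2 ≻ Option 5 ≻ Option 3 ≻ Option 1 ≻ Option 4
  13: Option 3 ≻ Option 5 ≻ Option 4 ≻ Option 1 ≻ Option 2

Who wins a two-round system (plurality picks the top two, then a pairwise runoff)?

Option 3

Round 1 first-place votes: Option 1 10, Option 2 11, Option 3 13, Option 4 39, Option 5 12. Option 4 and Option 3 advance.
Runoff: Option 4 is ranked above Option 3 on 39 ballots, Option 3 above Option 4 on 46.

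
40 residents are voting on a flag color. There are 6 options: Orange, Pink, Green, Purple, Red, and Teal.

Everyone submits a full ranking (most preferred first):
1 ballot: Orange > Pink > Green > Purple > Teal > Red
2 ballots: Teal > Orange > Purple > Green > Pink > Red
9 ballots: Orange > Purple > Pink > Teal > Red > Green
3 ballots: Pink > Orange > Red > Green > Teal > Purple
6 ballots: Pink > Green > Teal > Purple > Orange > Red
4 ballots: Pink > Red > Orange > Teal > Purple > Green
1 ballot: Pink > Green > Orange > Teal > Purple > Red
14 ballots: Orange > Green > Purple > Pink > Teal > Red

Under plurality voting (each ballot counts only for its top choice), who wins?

First-place votes: Orange 24, Pink 14, Green 0, Purple 0, Red 0, Teal 2.

Orange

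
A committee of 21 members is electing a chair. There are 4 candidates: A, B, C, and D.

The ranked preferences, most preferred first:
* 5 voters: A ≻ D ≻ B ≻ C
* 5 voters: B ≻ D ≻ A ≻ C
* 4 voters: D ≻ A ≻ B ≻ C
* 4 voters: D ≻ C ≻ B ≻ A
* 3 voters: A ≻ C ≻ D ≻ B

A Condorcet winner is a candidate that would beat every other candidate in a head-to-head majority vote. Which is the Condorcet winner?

D

D vs A: 13–8
D vs B: 16–5
D vs C: 18–3
D beats every other candidate.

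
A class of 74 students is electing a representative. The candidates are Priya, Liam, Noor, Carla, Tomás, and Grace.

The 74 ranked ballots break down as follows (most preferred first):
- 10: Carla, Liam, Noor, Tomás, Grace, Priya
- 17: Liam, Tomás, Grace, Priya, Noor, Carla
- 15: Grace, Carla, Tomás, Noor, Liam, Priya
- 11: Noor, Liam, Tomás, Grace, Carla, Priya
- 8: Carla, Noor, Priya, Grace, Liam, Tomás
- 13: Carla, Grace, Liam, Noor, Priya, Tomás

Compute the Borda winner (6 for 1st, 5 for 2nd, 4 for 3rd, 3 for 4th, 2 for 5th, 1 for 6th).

Liam

Priya: 10×1 + 17×3 + 15×1 + 11×1 + 8×4 + 13×2 = 145
Liam: 10×5 + 17×6 + 15×2 + 11×5 + 8×2 + 13×4 = 305
Noor: 10×4 + 17×2 + 15×3 + 11×6 + 8×5 + 13×3 = 264
Carla: 10×6 + 17×1 + 15×5 + 11×2 + 8×6 + 13×6 = 300
Tomás: 10×3 + 17×5 + 15×4 + 11×4 + 8×1 + 13×1 = 240
Grace: 10×2 + 17×4 + 15×6 + 11×3 + 8×3 + 13×5 = 300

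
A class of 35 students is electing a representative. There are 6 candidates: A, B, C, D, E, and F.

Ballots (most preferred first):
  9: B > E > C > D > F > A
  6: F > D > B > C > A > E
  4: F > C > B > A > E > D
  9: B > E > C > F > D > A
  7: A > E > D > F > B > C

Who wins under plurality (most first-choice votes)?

First-place votes: A 7, B 18, C 0, D 0, E 0, F 10.

B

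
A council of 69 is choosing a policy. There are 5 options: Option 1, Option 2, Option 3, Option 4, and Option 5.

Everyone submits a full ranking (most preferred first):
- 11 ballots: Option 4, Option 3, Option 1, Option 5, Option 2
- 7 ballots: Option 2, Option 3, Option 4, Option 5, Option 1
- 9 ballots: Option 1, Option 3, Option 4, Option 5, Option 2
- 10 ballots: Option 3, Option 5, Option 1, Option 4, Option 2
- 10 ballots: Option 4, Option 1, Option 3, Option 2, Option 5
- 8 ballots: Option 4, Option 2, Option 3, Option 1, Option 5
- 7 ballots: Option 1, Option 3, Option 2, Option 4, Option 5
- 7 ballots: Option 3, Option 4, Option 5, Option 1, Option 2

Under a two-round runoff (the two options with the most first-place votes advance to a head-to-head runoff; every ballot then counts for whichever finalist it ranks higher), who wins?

Option 3

Round 1 first-place votes: Option 1 16, Option 2 7, Option 3 17, Option 4 29, Option 5 0. Option 4 and Option 3 advance.
Runoff: Option 4 is ranked above Option 3 on 29 ballots, Option 3 above Option 4 on 40.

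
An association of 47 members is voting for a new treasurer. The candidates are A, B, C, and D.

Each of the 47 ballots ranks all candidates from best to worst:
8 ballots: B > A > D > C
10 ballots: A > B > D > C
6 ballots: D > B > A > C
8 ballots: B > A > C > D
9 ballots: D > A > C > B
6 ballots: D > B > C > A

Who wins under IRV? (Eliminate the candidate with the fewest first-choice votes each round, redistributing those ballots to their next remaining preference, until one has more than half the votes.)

B

Round 1: A 10, B 16, C 0, D 21. C eliminated.
Round 2: A 10, B 16, D 21. A eliminated.
Round 3: B 26, D 21. B has a majority (≥24).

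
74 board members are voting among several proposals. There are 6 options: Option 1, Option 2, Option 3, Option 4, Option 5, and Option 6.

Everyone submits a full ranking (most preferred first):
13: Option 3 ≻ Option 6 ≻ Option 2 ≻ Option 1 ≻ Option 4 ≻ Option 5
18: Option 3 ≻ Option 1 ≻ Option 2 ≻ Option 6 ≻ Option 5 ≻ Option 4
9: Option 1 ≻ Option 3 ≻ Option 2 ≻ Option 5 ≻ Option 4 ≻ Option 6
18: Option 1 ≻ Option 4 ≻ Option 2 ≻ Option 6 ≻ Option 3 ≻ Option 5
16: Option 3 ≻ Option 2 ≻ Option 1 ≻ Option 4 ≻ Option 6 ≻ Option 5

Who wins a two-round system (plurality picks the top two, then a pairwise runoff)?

Round 1 first-place votes: Option 1 27, Option 2 0, Option 3 47, Option 4 0, Option 5 0, Option 6 0. Option 3 and Option 1 advance.
Runoff: Option 3 is ranked above Option 1 on 47 ballots, Option 1 above Option 3 on 27.

Option 3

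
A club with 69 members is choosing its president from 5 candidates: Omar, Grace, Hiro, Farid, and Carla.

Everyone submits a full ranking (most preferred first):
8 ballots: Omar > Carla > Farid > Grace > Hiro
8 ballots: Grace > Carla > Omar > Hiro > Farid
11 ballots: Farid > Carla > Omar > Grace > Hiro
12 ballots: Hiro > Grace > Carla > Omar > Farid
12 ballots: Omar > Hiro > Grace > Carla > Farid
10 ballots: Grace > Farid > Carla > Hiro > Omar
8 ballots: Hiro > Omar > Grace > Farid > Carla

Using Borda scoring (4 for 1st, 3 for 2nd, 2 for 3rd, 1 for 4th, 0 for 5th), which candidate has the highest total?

Grace

Omar: 8×4 + 8×2 + 11×2 + 12×1 + 12×4 + 10×0 + 8×3 = 154
Grace: 8×1 + 8×4 + 11×1 + 12×3 + 12×2 + 10×4 + 8×2 = 167
Hiro: 8×0 + 8×1 + 11×0 + 12×4 + 12×3 + 10×1 + 8×4 = 134
Farid: 8×2 + 8×0 + 11×4 + 12×0 + 12×0 + 10×3 + 8×1 = 98
Carla: 8×3 + 8×3 + 11×3 + 12×2 + 12×1 + 10×2 + 8×0 = 137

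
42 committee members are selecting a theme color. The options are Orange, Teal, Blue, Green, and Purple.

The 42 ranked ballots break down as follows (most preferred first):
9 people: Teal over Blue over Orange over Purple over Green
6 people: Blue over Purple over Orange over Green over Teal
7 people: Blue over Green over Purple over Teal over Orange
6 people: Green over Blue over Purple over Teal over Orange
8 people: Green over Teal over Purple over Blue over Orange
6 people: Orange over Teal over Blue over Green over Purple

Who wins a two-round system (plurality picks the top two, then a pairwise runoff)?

Round 1 first-place votes: Orange 6, Teal 9, Blue 13, Green 14, Purple 0. Green and Blue advance.
Runoff: Green is ranked above Blue on 14 ballots, Blue above Green on 28.

Blue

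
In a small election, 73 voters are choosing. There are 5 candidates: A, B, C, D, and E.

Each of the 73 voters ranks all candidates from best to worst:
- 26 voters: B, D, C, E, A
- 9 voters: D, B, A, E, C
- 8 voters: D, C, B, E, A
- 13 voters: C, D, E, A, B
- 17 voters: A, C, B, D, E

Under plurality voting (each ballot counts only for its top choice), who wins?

B

First-place votes: A 17, B 26, C 13, D 17, E 0.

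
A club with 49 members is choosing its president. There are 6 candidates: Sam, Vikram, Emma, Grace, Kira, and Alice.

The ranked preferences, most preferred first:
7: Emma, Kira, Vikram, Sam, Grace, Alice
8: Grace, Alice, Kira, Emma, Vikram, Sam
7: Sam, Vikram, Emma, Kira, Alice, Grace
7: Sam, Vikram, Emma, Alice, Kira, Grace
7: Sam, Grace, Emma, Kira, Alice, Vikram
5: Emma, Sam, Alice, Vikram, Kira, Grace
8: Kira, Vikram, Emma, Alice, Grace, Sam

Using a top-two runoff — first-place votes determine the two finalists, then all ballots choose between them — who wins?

Emma

Round 1 first-place votes: Sam 21, Vikram 0, Emma 12, Grace 8, Kira 8, Alice 0. Sam and Emma advance.
Runoff: Sam is ranked above Emma on 21 ballots, Emma above Sam on 28.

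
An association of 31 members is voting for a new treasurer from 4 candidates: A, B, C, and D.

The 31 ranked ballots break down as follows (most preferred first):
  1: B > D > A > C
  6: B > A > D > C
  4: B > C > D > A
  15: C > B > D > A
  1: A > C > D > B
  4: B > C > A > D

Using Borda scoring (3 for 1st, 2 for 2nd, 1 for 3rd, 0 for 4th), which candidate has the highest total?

B

A: 1×1 + 6×2 + 4×0 + 15×0 + 1×3 + 4×1 = 20
B: 1×3 + 6×3 + 4×3 + 15×2 + 1×0 + 4×3 = 75
C: 1×0 + 6×0 + 4×2 + 15×3 + 1×2 + 4×2 = 63
D: 1×2 + 6×1 + 4×1 + 15×1 + 1×1 + 4×0 = 28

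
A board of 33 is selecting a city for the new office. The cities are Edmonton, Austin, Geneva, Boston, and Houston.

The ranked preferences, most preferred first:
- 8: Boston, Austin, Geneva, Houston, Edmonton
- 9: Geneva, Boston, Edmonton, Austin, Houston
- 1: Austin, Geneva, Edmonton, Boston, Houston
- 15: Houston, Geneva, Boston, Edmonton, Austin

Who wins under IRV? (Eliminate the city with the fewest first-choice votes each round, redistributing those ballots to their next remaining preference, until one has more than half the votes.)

Round 1: Edmonton 0, Austin 1, Geneva 9, Boston 8, Houston 15. Edmonton eliminated.
Round 2: Austin 1, Geneva 9, Boston 8, Houston 15. Austin eliminated.
Round 3: Geneva 10, Boston 8, Houston 15. Boston eliminated.
Round 4: Geneva 18, Houston 15. Geneva has a majority (≥17).

Geneva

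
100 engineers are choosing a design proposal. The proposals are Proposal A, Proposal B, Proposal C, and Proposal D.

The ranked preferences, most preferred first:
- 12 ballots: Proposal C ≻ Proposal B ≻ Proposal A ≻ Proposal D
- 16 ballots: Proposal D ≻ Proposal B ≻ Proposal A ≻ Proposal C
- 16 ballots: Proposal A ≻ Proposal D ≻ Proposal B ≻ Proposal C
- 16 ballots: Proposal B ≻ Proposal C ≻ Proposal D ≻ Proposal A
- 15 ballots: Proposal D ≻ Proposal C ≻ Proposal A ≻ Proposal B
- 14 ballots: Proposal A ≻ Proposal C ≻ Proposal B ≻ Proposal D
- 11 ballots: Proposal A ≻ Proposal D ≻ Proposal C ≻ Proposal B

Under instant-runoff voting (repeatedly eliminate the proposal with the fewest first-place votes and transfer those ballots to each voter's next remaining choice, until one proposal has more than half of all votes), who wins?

Round 1: Proposal A 41, Proposal B 16, Proposal C 12, Proposal D 31. Proposal C eliminated.
Round 2: Proposal A 41, Proposal B 28, Proposal D 31. Proposal B eliminated.
Round 3: Proposal A 53, Proposal D 47. Proposal A has a majority (≥51).

Proposal A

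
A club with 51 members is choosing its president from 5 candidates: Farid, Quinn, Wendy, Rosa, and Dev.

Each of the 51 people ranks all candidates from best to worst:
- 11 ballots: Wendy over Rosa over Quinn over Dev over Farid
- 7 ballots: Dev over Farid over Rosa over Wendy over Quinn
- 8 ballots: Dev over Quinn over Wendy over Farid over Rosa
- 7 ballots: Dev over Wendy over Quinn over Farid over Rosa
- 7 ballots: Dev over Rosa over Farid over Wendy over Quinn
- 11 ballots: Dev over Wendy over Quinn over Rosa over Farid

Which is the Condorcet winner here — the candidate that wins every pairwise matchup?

Dev

Dev vs Farid: 51–0
Dev vs Quinn: 40–11
Dev vs Wendy: 40–11
Dev vs Rosa: 40–11
Dev beats every other candidate.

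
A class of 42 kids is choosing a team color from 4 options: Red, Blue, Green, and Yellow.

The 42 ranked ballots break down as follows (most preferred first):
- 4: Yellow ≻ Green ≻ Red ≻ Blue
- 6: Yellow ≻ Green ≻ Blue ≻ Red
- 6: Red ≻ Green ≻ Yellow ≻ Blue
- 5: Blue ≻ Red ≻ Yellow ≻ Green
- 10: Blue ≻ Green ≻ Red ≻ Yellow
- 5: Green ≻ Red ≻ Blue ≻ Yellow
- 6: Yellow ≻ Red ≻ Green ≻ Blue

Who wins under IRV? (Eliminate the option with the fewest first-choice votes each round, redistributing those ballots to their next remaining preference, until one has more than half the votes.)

Round 1: Red 6, Blue 15, Green 5, Yellow 16. Green eliminated.
Round 2: Red 11, Blue 15, Yellow 16. Red eliminated.
Round 3: Blue 20, Yellow 22. Yellow has a majority (≥22).

Yellow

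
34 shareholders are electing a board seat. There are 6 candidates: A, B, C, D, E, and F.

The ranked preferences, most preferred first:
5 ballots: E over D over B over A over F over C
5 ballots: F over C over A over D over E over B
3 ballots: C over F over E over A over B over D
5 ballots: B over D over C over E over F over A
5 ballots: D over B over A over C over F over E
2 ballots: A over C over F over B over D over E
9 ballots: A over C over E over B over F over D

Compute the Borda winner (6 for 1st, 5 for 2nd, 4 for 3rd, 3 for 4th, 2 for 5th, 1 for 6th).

A: 5×3 + 5×4 + 3×3 + 5×1 + 5×4 + 2×6 + 9×6 = 135
B: 5×4 + 5×1 + 3×2 + 5×6 + 5×5 + 2×3 + 9×3 = 119
C: 5×1 + 5×5 + 3×6 + 5×4 + 5×3 + 2×5 + 9×5 = 138
D: 5×5 + 5×3 + 3×1 + 5×5 + 5×6 + 2×2 + 9×1 = 111
E: 5×6 + 5×2 + 3×4 + 5×3 + 5×1 + 2×1 + 9×4 = 110
F: 5×2 + 5×6 + 3×5 + 5×2 + 5×2 + 2×4 + 9×2 = 101

C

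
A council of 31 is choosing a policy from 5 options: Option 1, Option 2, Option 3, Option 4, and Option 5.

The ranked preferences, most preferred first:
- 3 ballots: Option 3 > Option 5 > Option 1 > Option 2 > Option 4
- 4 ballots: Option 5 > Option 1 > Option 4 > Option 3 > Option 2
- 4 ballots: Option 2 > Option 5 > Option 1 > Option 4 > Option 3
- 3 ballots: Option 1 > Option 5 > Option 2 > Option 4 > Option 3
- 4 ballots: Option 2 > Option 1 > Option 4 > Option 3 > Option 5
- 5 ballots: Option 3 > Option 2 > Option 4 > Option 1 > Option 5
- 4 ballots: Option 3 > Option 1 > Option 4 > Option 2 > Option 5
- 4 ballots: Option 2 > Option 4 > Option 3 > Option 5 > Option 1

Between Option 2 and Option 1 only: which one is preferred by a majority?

Option 2 is ranked above Option 1 on 17 ballots; Option 1 above Option 2 on 14.

Option 2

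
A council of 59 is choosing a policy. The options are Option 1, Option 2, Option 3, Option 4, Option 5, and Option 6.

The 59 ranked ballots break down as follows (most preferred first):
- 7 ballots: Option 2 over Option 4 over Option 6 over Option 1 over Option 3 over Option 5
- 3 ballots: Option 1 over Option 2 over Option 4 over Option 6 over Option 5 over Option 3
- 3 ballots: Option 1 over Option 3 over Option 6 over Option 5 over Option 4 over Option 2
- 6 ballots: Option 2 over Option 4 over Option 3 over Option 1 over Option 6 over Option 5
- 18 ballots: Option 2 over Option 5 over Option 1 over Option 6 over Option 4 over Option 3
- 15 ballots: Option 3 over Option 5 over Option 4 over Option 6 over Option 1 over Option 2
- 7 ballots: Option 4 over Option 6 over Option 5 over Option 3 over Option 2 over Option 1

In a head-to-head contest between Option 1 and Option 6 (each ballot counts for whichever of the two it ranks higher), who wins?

Option 1 is ranked above Option 6 on 30 ballots; Option 6 above Option 1 on 29.

Option 1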